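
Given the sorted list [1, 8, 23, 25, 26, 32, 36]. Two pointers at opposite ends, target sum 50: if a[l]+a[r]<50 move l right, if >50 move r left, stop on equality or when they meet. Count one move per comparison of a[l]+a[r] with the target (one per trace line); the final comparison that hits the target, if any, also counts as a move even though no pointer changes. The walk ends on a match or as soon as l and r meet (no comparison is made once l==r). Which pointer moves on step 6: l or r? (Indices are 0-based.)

r

l=0 r=6: 1+36=37 <50, l++
l=1 r=6: 8+36=44 <50, l++
l=2 r=6: 23+36=59 >50, r--
l=2 r=5: 23+32=55 >50, r--
l=2 r=4: 23+26=49 <50, l++
l=3 r=4: 25+26=51 >50, r--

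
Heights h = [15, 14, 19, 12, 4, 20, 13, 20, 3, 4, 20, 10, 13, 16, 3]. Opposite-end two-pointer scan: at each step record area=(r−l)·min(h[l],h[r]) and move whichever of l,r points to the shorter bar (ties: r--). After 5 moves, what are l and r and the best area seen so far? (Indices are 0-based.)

l=0 r=14: min(15,3)*14=42 best=42 *, r--
l=0 r=13: min(15,16)*13=195 best=195 *, l++
l=1 r=13: min(14,16)*12=168 best=195, l++
l=2 r=13: min(19,16)*11=176 best=195, r--
l=2 r=12: min(19,13)*10=130 best=195, r--

l=2, r=11, best area=195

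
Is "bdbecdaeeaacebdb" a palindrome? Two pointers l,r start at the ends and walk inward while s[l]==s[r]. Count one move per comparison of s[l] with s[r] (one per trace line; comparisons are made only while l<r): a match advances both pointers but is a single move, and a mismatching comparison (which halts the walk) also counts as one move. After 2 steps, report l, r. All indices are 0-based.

l=2, r=13

l=0 r=15: 'b'=='b', l++,r--
l=1 r=14: 'd'=='d', l++,r--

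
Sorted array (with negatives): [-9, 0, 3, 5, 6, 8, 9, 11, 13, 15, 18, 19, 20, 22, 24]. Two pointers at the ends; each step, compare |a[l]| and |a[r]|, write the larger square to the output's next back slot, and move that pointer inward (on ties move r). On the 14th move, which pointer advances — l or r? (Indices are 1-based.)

r

[1,15] |-9|<=|24| out[15]=576 → r--
[1,14] |-9|<=|22| out[14]=484 → r--
[1,13] |-9|<=|20| out[13]=400 → r--
[1,12] |-9|<=|19| out[12]=361 → r--
[1,11] |-9|<=|18| out[11]=324 → r--
[1,10] |-9|<=|15| out[10]=225 → r--
[1,9] |-9|<=|13| out[9]=169 → r--
[1,8] |-9|<=|11| out[8]=121 → r--
[1,7] |-9|<=|9| out[7]=81 → r--
[1,6] |-9|>|8| out[6]=81 → l++
[2,6] |0|<=|8| out[5]=64 → r--
[2,5] |0|<=|6| out[4]=36 → r--
[2,4] |0|<=|5| out[3]=25 → r--
[2,3] |0|<=|3| out[2]=9 → r--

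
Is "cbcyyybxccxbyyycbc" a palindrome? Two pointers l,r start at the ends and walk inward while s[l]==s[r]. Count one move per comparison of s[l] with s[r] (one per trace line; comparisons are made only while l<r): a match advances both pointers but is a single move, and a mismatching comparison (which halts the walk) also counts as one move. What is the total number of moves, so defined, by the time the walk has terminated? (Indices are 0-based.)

l=0 r=17: 'c'=='c', l++,r--
l=1 r=16: 'b'=='b', l++,r--
l=2 r=15: 'c'=='c', l++,r--
l=3 r=14: 'y'=='y', l++,r--
l=4 r=13: 'y'=='y', l++,r--
l=5 r=12: 'y'=='y', l++,r--
l=6 r=11: 'b'=='b', l++,r--
l=7 r=10: 'x'=='x', l++,r--
l=8 r=9: 'c'=='c', l++,r--

9 moves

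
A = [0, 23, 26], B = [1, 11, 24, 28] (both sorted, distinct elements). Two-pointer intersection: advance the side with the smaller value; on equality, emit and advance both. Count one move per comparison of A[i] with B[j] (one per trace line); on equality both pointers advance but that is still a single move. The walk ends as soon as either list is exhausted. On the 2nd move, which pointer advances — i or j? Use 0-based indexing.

[i=0,j=0] 0<1 → i++
[i=1,j=0] 23>1 → j++

j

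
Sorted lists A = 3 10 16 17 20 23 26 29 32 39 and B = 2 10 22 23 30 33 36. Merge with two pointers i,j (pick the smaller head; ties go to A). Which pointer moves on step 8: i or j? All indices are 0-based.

[i=0,j=0] A[i]=3>B[j]=2 take 2 → j++
[i=0,j=1] A[i]=3<=B[j]=10 take 3 → i++
[i=1,j=1] A[i]=10<=B[j]=10 take 10 → i++
[i=2,j=1] A[i]=16>B[j]=10 take 10 → j++
[i=2,j=2] A[i]=16<=B[j]=22 take 16 → i++
[i=3,j=2] A[i]=17<=B[j]=22 take 17 → i++
[i=4,j=2] A[i]=20<=B[j]=22 take 20 → i++
[i=5,j=2] A[i]=23>B[j]=22 take 22 → j++

j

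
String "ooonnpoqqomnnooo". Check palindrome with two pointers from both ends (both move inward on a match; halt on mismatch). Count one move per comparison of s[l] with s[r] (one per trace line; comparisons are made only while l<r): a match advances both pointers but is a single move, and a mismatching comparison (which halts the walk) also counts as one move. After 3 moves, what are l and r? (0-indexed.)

[0,15] 'o'=='o' → l++,r--
[1,14] 'o'=='o' → l++,r--
[2,13] 'o'=='o' → l++,r--

l=3, r=12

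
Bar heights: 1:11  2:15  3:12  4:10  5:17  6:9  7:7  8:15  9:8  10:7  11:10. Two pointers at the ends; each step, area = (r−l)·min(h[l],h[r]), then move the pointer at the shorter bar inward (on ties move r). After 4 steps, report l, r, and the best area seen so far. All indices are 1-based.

[1,11] min(11,10)*10=100 best=100 * → r--
[1,10] min(11,7)*9=63 best=100 → r--
[1,9] min(11,8)*8=64 best=100 → r--
[1,8] min(11,15)*7=77 best=100 → l++

l=2, r=8, best area=100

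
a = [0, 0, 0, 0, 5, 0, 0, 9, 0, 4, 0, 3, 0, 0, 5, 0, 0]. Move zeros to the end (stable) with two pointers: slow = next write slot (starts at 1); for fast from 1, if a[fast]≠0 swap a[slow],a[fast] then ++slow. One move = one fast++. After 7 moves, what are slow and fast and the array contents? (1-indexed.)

slow=2, fast=8, a=[5, 0, 0, 0, 0, 0, 0, 9, 0, 4, 0, 3, 0, 0, 5, 0, 0]

slow=1 fast=1: a[fast]=0, fast++
slow=1 fast=2: a[fast]=0, fast++
slow=1 fast=3: a[fast]=0, fast++
slow=1 fast=4: a[fast]=0, fast++
slow=1 fast=5: a[fast]=5≠0 swap→a[1]=5, slow++,fast++
slow=2 fast=6: a[fast]=0, fast++
slow=2 fast=7: a[fast]=0, fast++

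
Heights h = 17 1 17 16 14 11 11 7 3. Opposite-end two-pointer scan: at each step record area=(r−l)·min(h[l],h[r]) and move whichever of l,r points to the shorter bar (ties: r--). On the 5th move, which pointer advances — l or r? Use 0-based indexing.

r

[0,8] min(17,3)*8=24 best=24 * → r--
[0,7] min(17,7)*7=49 best=49 * → r--
[0,6] min(17,11)*6=66 best=66 * → r--
[0,5] min(17,11)*5=55 best=66 → r--
[0,4] min(17,14)*4=56 best=66 → r--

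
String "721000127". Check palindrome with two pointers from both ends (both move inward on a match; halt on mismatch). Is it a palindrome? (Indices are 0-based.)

palindrome

[0,8] '7'=='7' → l++,r--
[1,7] '2'=='2' → l++,r--
[2,6] '1'=='1' → l++,r--
[3,5] '0'=='0' → l++,r--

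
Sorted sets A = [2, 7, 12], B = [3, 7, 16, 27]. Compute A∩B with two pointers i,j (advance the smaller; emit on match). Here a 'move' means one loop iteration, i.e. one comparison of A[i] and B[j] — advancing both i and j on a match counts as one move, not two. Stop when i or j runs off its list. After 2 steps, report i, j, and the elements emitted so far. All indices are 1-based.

i=2, j=2, emitted=[]

i=1 j=1: 2<3, i++
i=2 j=1: 7>3, j++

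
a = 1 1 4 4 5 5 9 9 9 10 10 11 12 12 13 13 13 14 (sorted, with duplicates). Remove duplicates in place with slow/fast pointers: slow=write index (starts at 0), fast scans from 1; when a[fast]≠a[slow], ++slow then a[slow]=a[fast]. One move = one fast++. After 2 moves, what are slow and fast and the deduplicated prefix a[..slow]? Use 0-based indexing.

slow=1, fast=3, prefix=[1, 4]

(s=0,f=1) a[fast]=1=a[slow] dup → fast++
(s=0,f=2) a[fast]=4≠a[slow]=1 write a[1]=4 → slow++,fast++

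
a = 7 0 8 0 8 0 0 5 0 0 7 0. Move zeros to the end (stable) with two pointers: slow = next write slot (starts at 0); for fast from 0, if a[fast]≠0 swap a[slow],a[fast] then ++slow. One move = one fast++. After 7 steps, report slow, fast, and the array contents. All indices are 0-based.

(s=0,f=0) a[fast]=7≠0 swap→a[0]=7 → slow++,fast++
(s=1,f=1) a[fast]=0 → fast++
(s=1,f=2) a[fast]=8≠0 swap→a[1]=8 → slow++,fast++
(s=2,f=3) a[fast]=0 → fast++
(s=2,f=4) a[fast]=8≠0 swap→a[2]=8 → slow++,fast++
(s=3,f=5) a[fast]=0 → fast++
(s=3,f=6) a[fast]=0 → fast++

slow=3, fast=7, a=[7, 8, 8, 0, 0, 0, 0, 5, 0, 0, 7, 0]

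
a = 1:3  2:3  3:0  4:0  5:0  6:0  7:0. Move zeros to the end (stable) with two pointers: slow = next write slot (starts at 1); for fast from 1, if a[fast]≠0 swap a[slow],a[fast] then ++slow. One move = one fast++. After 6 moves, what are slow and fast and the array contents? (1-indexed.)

slow=3, fast=7, a=[3, 3, 0, 0, 0, 0, 0]

slow=1 fast=1: a[fast]=3≠0 swap→a[1]=3, slow++,fast++
slow=2 fast=2: a[fast]=3≠0 swap→a[2]=3, slow++,fast++
slow=3 fast=3: a[fast]=0, fast++
slow=3 fast=4: a[fast]=0, fast++
slow=3 fast=5: a[fast]=0, fast++
slow=3 fast=6: a[fast]=0, fast++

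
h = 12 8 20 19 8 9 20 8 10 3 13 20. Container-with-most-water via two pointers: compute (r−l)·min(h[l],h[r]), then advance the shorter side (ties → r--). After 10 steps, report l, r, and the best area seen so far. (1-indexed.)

l=1 r=12: min(12,20)*11=132 best=132 *, l++
l=2 r=12: min(8,20)*10=80 best=132, l++
l=3 r=12: min(20,20)*9=180 best=180 *, r--
l=3 r=11: min(20,13)*8=104 best=180, r--
l=3 r=10: min(20,3)*7=21 best=180, r--
l=3 r=9: min(20,10)*6=60 best=180, r--
l=3 r=8: min(20,8)*5=40 best=180, r--
l=3 r=7: min(20,20)*4=80 best=180, r--
l=3 r=6: min(20,9)*3=27 best=180, r--
l=3 r=5: min(20,8)*2=16 best=180, r--

l=3, r=4, best area=180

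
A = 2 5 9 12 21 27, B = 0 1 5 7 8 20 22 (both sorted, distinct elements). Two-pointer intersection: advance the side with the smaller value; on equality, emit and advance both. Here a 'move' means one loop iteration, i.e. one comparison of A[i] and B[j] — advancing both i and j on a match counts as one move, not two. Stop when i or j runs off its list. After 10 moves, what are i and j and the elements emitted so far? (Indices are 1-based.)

i=6, j=7, emitted=[5]

[i=1,j=1] 2>0 → j++
[i=1,j=2] 2>1 → j++
[i=1,j=3] 2<5 → i++
[i=2,j=3] 5==5 emit → i++,j++
[i=3,j=4] 9>7 → j++
[i=3,j=5] 9>8 → j++
[i=3,j=6] 9<20 → i++
[i=4,j=6] 12<20 → i++
[i=5,j=6] 21>20 → j++
[i=5,j=7] 21<22 → i++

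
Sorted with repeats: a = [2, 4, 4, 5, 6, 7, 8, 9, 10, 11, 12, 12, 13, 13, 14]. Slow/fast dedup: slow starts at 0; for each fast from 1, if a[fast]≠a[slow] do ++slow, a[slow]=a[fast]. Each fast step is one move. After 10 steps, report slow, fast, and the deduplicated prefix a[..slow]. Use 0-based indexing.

slow=0 fast=1: a[fast]=4≠a[slow]=2 write a[1]=4, slow++,fast++
slow=1 fast=2: a[fast]=4=a[slow] dup, fast++
slow=1 fast=3: a[fast]=5≠a[slow]=4 write a[2]=5, slow++,fast++
slow=2 fast=4: a[fast]=6≠a[slow]=5 write a[3]=6, slow++,fast++
slow=3 fast=5: a[fast]=7≠a[slow]=6 write a[4]=7, slow++,fast++
slow=4 fast=6: a[fast]=8≠a[slow]=7 write a[5]=8, slow++,fast++
slow=5 fast=7: a[fast]=9≠a[slow]=8 write a[6]=9, slow++,fast++
slow=6 fast=8: a[fast]=10≠a[slow]=9 write a[7]=10, slow++,fast++
slow=7 fast=9: a[fast]=11≠a[slow]=10 write a[8]=11, slow++,fast++
slow=8 fast=10: a[fast]=12≠a[slow]=11 write a[9]=12, slow++,fast++

slow=9, fast=11, prefix=[2, 4, 5, 6, 7, 8, 9, 10, 11, 12]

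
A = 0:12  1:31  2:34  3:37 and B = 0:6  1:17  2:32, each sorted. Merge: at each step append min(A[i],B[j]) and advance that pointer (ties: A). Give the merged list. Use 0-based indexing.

[6, 12, 17, 31, 32, 34, 37]

[i=0,j=0] A[i]=12>B[j]=6 take 6 → j++
[i=0,j=1] A[i]=12<=B[j]=17 take 12 → i++
[i=1,j=1] A[i]=31>B[j]=17 take 17 → j++
[i=1,j=2] A[i]=31<=B[j]=32 take 31 → i++
[i=2,j=2] A[i]=34>B[j]=32 take 32 → j++
[i=2,j=3] B done, take A[i]=34 → i++
[i=3,j=3] B done, take A[i]=37 → i++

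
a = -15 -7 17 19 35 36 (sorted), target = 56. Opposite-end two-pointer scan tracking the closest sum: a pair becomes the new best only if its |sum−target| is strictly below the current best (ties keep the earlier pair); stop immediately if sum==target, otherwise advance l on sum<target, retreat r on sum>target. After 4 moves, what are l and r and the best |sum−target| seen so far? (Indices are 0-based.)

[0,5] -15+36=21 d=35 * → l++
[1,5] -7+36=29 d=27 * → l++
[2,5] 17+36=53 d=3 * → l++
[3,5] 19+36=55 d=1 * → l++

l=4, r=5, best |Δ|=1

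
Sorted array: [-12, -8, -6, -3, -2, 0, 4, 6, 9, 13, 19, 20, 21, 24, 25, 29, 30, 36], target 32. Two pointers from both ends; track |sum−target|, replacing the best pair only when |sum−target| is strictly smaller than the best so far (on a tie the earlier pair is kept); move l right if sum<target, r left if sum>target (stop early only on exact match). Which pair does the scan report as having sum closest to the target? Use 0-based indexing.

[0,17] -12+36=24 d=8 * → l++
[1,17] -8+36=28 d=4 * → l++
[2,17] -6+36=30 d=2 * → l++
[3,17] -3+36=33 d=1 * → r--
[3,16] -3+30=27 d=5 → l++
[4,16] -2+30=28 d=4 → l++
[5,16] 0+30=30 d=2 → l++
[6,16] 4+30=34 d=2 → r--
[6,15] 4+29=33 d=1 → r--
[6,14] 4+25=29 d=3 → l++
[7,14] 6+25=31 d=1 → l++
[8,14] 9+25=34 d=2 → r--
[8,13] 9+24=33 d=1 → r--
[8,12] 9+21=30 d=2 → l++
[9,12] 13+21=34 d=2 → r--
[9,11] 13+20=33 d=1 → r--
[9,10] 13+19=32 d=0 * → stop

pair (13, 19) with sum 32 (|Δ|=0)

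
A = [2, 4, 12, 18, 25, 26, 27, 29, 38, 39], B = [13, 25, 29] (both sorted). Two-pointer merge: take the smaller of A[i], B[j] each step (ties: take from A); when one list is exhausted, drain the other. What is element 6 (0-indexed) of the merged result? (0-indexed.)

i=0 j=0: A[i]=2<=B[j]=13 take 2, i++
i=1 j=0: A[i]=4<=B[j]=13 take 4, i++
i=2 j=0: A[i]=12<=B[j]=13 take 12, i++
i=3 j=0: A[i]=18>B[j]=13 take 13, j++
i=3 j=1: A[i]=18<=B[j]=25 take 18, i++
i=4 j=1: A[i]=25<=B[j]=25 take 25, i++
i=5 j=1: A[i]=26>B[j]=25 take 25, j++
i=5 j=2: A[i]=26<=B[j]=29 take 26, i++
i=6 j=2: A[i]=27<=B[j]=29 take 27, i++
i=7 j=2: A[i]=29<=B[j]=29 take 29, i++
i=8 j=2: A[i]=38>B[j]=29 take 29, j++
i=8 j=3: B done, take A[i]=38, i++
i=9 j=3: B done, take A[i]=39, i++

merged[6] = 25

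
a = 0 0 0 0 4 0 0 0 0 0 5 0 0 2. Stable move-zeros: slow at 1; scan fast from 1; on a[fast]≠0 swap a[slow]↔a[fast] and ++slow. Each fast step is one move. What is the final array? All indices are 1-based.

slow=1 fast=1: a[fast]=0, fast++
slow=1 fast=2: a[fast]=0, fast++
slow=1 fast=3: a[fast]=0, fast++
slow=1 fast=4: a[fast]=0, fast++
slow=1 fast=5: a[fast]=4≠0 swap→a[1]=4, slow++,fast++
slow=2 fast=6: a[fast]=0, fast++
slow=2 fast=7: a[fast]=0, fast++
slow=2 fast=8: a[fast]=0, fast++
slow=2 fast=9: a[fast]=0, fast++
slow=2 fast=10: a[fast]=0, fast++
slow=2 fast=11: a[fast]=5≠0 swap→a[2]=5, slow++,fast++
slow=3 fast=12: a[fast]=0, fast++
slow=3 fast=13: a[fast]=0, fast++
slow=3 fast=14: a[fast]=2≠0 swap→a[3]=2, slow++,fast++

[4, 5, 2, 0, 0, 0, 0, 0, 0, 0, 0, 0, 0, 0]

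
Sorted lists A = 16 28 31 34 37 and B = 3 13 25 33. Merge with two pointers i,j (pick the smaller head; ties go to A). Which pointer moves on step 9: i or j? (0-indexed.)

i

[i=0,j=0] A[i]=16>B[j]=3 take 3 → j++
[i=0,j=1] A[i]=16>B[j]=13 take 13 → j++
[i=0,j=2] A[i]=16<=B[j]=25 take 16 → i++
[i=1,j=2] A[i]=28>B[j]=25 take 25 → j++
[i=1,j=3] A[i]=28<=B[j]=33 take 28 → i++
[i=2,j=3] A[i]=31<=B[j]=33 take 31 → i++
[i=3,j=3] A[i]=34>B[j]=33 take 33 → j++
[i=3,j=4] B done, take A[i]=34 → i++
[i=4,j=4] B done, take A[i]=37 → i++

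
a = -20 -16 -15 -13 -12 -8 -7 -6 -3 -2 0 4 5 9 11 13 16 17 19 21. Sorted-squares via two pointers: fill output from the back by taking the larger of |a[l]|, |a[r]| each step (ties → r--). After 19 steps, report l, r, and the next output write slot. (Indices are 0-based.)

l=10, r=10, next write slot=0

[0,19] |-20|<=|21| out[19]=441 → r--
[0,18] |-20|>|19| out[18]=400 → l++
[1,18] |-16|<=|19| out[17]=361 → r--
[1,17] |-16|<=|17| out[16]=289 → r--
[1,16] |-16|<=|16| out[15]=256 → r--
[1,15] |-16|>|13| out[14]=256 → l++
[2,15] |-15|>|13| out[13]=225 → l++
[3,15] |-13|<=|13| out[12]=169 → r--
[3,14] |-13|>|11| out[11]=169 → l++
[4,14] |-12|>|11| out[10]=144 → l++
[5,14] |-8|<=|11| out[9]=121 → r--
[5,13] |-8|<=|9| out[8]=81 → r--
[5,12] |-8|>|5| out[7]=64 → l++
[6,12] |-7|>|5| out[6]=49 → l++
[7,12] |-6|>|5| out[5]=36 → l++
[8,12] |-3|<=|5| out[4]=25 → r--
[8,11] |-3|<=|4| out[3]=16 → r--
[8,10] |-3|>|0| out[2]=9 → l++
[9,10] |-2|>|0| out[1]=4 → l++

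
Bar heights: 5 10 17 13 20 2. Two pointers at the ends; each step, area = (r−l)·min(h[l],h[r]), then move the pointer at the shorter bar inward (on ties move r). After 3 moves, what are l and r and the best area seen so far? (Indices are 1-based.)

[1,6] min(5,2)*5=10 best=10 * → r--
[1,5] min(5,20)*4=20 best=20 * → l++
[2,5] min(10,20)*3=30 best=30 * → l++

l=3, r=5, best area=30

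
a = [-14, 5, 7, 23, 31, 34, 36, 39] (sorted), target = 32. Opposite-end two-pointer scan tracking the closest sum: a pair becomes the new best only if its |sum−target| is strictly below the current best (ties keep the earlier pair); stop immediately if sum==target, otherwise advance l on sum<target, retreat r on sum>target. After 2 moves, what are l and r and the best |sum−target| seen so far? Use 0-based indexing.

l=0 r=7: -14+39=25 d=7 *, l++
l=1 r=7: 5+39=44 d=12, r--

l=1, r=6, best |Δ|=7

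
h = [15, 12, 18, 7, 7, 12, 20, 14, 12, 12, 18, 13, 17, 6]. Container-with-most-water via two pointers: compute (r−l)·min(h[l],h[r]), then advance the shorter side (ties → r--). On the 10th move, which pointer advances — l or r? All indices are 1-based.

l=1 r=14: min(15,6)*13=78 best=78 *, r--
l=1 r=13: min(15,17)*12=180 best=180 *, l++
l=2 r=13: min(12,17)*11=132 best=180, l++
l=3 r=13: min(18,17)*10=170 best=180, r--
l=3 r=12: min(18,13)*9=117 best=180, r--
l=3 r=11: min(18,18)*8=144 best=180, r--
l=3 r=10: min(18,12)*7=84 best=180, r--
l=3 r=9: min(18,12)*6=72 best=180, r--
l=3 r=8: min(18,14)*5=70 best=180, r--
l=3 r=7: min(18,20)*4=72 best=180, l++

l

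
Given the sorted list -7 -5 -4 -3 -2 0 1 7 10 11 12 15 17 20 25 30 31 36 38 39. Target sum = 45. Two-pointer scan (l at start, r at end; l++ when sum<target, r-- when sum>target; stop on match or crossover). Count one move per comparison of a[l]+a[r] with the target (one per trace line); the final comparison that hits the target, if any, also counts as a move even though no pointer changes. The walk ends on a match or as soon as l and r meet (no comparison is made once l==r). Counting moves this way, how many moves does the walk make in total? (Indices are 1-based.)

l=1 r=20: -7+39=32 <45, l++
l=2 r=20: -5+39=34 <45, l++
l=3 r=20: -4+39=35 <45, l++
l=4 r=20: -3+39=36 <45, l++
l=5 r=20: -2+39=37 <45, l++
l=6 r=20: 0+39=39 <45, l++
l=7 r=20: 1+39=40 <45, l++
l=8 r=20: 7+39=46 >45, r--
l=8 r=19: 7+38=45, found

9 moves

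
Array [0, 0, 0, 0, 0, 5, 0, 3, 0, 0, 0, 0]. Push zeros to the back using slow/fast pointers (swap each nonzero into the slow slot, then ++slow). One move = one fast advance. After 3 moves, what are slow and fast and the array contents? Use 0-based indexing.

slow=0 fast=0: a[fast]=0, fast++
slow=0 fast=1: a[fast]=0, fast++
slow=0 fast=2: a[fast]=0, fast++

slow=0, fast=3, a=[0, 0, 0, 0, 0, 5, 0, 3, 0, 0, 0, 0]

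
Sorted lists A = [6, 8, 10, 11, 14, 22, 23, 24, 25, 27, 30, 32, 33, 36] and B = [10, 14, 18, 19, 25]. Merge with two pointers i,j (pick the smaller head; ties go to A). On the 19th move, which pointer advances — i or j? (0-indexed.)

i

[i=0,j=0] A[i]=6<=B[j]=10 take 6 → i++
[i=1,j=0] A[i]=8<=B[j]=10 take 8 → i++
[i=2,j=0] A[i]=10<=B[j]=10 take 10 → i++
[i=3,j=0] A[i]=11>B[j]=10 take 10 → j++
[i=3,j=1] A[i]=11<=B[j]=14 take 11 → i++
[i=4,j=1] A[i]=14<=B[j]=14 take 14 → i++
[i=5,j=1] A[i]=22>B[j]=14 take 14 → j++
[i=5,j=2] A[i]=22>B[j]=18 take 18 → j++
[i=5,j=3] A[i]=22>B[j]=19 take 19 → j++
[i=5,j=4] A[i]=22<=B[j]=25 take 22 → i++
[i=6,j=4] A[i]=23<=B[j]=25 take 23 → i++
[i=7,j=4] A[i]=24<=B[j]=25 take 24 → i++
[i=8,j=4] A[i]=25<=B[j]=25 take 25 → i++
[i=9,j=4] A[i]=27>B[j]=25 take 25 → j++
[i=9,j=5] B done, take A[i]=27 → i++
[i=10,j=5] B done, take A[i]=30 → i++
[i=11,j=5] B done, take A[i]=32 → i++
[i=12,j=5] B done, take A[i]=33 → i++
[i=13,j=5] B done, take A[i]=36 → i++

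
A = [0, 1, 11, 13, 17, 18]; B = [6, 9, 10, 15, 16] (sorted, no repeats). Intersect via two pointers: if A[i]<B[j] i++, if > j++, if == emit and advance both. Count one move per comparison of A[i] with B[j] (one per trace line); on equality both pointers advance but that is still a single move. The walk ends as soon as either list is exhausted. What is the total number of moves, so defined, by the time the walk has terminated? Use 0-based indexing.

9 moves

[i=0,j=0] 0<6 → i++
[i=1,j=0] 1<6 → i++
[i=2,j=0] 11>6 → j++
[i=2,j=1] 11>9 → j++
[i=2,j=2] 11>10 → j++
[i=2,j=3] 11<15 → i++
[i=3,j=3] 13<15 → i++
[i=4,j=3] 17>15 → j++
[i=4,j=4] 17>16 → j++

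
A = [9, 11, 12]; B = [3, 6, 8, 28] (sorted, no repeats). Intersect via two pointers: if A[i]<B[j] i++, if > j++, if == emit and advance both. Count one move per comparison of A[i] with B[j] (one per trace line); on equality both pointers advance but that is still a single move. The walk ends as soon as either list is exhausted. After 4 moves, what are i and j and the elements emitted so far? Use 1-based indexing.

[i=1,j=1] 9>3 → j++
[i=1,j=2] 9>6 → j++
[i=1,j=3] 9>8 → j++
[i=1,j=4] 9<28 → i++

i=2, j=4, emitted=[]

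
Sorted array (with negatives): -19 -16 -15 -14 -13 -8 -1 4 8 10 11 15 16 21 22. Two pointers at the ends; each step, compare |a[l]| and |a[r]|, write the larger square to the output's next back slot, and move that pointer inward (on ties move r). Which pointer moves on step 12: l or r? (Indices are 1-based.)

l=1 r=15: |-19|<=|22| out[15]=484, r--
l=1 r=14: |-19|<=|21| out[14]=441, r--
l=1 r=13: |-19|>|16| out[13]=361, l++
l=2 r=13: |-16|<=|16| out[12]=256, r--
l=2 r=12: |-16|>|15| out[11]=256, l++
l=3 r=12: |-15|<=|15| out[10]=225, r--
l=3 r=11: |-15|>|11| out[9]=225, l++
l=4 r=11: |-14|>|11| out[8]=196, l++
l=5 r=11: |-13|>|11| out[7]=169, l++
l=6 r=11: |-8|<=|11| out[6]=121, r--
l=6 r=10: |-8|<=|10| out[5]=100, r--
l=6 r=9: |-8|<=|8| out[4]=64, r--

r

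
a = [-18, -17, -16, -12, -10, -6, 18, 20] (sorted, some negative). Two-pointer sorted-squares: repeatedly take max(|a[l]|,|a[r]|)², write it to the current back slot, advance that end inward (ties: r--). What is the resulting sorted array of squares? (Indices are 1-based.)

l=1 r=8: |-18|<=|20| out[8]=400, r--
l=1 r=7: |-18|<=|18| out[7]=324, r--
l=1 r=6: |-18|>|-6| out[6]=324, l++
l=2 r=6: |-17|>|-6| out[5]=289, l++
l=3 r=6: |-16|>|-6| out[4]=256, l++
l=4 r=6: |-12|>|-6| out[3]=144, l++
l=5 r=6: |-10|>|-6| out[2]=100, l++
l=6 r=6: |-6|<=|-6| out[1]=36, r--

[36, 100, 144, 256, 289, 324, 324, 400]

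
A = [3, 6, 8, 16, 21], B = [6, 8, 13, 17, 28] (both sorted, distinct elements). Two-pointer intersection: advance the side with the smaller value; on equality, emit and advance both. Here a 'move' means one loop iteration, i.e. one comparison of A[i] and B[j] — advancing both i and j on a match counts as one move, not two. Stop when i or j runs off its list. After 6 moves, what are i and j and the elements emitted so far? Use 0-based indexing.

i=0 j=0: 3<6, i++
i=1 j=0: 6==6 emit, i++,j++
i=2 j=1: 8==8 emit, i++,j++
i=3 j=2: 16>13, j++
i=3 j=3: 16<17, i++
i=4 j=3: 21>17, j++

i=4, j=4, emitted=[6, 8]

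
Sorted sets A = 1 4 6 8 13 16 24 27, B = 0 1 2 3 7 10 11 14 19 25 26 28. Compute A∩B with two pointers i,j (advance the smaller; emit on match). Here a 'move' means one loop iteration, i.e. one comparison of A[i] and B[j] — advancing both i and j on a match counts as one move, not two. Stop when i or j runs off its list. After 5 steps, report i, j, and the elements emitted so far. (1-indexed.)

[i=1,j=1] 1>0 → j++
[i=1,j=2] 1==1 emit → i++,j++
[i=2,j=3] 4>2 → j++
[i=2,j=4] 4>3 → j++
[i=2,j=5] 4<7 → i++

i=3, j=5, emitted=[1]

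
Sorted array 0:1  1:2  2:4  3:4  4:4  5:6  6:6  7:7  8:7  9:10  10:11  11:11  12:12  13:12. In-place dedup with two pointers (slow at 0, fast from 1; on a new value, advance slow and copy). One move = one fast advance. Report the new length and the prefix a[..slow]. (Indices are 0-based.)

length 8; prefix = [1, 2, 4, 6, 7, 10, 11, 12]

(s=0,f=1) a[fast]=2≠a[slow]=1 write a[1]=2 → slow++,fast++
(s=1,f=2) a[fast]=4≠a[slow]=2 write a[2]=4 → slow++,fast++
(s=2,f=3) a[fast]=4=a[slow] dup → fast++
(s=2,f=4) a[fast]=4=a[slow] dup → fast++
(s=2,f=5) a[fast]=6≠a[slow]=4 write a[3]=6 → slow++,fast++
(s=3,f=6) a[fast]=6=a[slow] dup → fast++
(s=3,f=7) a[fast]=7≠a[slow]=6 write a[4]=7 → slow++,fast++
(s=4,f=8) a[fast]=7=a[slow] dup → fast++
(s=4,f=9) a[fast]=10≠a[slow]=7 write a[5]=10 → slow++,fast++
(s=5,f=10) a[fast]=11≠a[slow]=10 write a[6]=11 → slow++,fast++
(s=6,f=11) a[fast]=11=a[slow] dup → fast++
(s=6,f=12) a[fast]=12≠a[slow]=11 write a[7]=12 → slow++,fast++
(s=7,f=13) a[fast]=12=a[slow] dup → fast++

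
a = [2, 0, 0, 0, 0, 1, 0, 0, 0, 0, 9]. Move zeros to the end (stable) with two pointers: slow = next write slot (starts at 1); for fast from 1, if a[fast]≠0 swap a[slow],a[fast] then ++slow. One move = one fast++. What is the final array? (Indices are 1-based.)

(s=1,f=1) a[fast]=2≠0 swap→a[1]=2 → slow++,fast++
(s=2,f=2) a[fast]=0 → fast++
(s=2,f=3) a[fast]=0 → fast++
(s=2,f=4) a[fast]=0 → fast++
(s=2,f=5) a[fast]=0 → fast++
(s=2,f=6) a[fast]=1≠0 swap→a[2]=1 → slow++,fast++
(s=3,f=7) a[fast]=0 → fast++
(s=3,f=8) a[fast]=0 → fast++
(s=3,f=9) a[fast]=0 → fast++
(s=3,f=10) a[fast]=0 → fast++
(s=3,f=11) a[fast]=9≠0 swap→a[3]=9 → slow++,fast++

[2, 1, 9, 0, 0, 0, 0, 0, 0, 0, 0]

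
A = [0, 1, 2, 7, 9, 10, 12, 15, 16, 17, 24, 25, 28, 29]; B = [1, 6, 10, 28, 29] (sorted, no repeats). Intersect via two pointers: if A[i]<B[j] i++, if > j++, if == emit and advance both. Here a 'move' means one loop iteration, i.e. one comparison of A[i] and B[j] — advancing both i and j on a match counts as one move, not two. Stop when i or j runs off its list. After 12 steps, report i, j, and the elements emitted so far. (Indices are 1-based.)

[i=1,j=1] 0<1 → i++
[i=2,j=1] 1==1 emit → i++,j++
[i=3,j=2] 2<6 → i++
[i=4,j=2] 7>6 → j++
[i=4,j=3] 7<10 → i++
[i=5,j=3] 9<10 → i++
[i=6,j=3] 10==10 emit → i++,j++
[i=7,j=4] 12<28 → i++
[i=8,j=4] 15<28 → i++
[i=9,j=4] 16<28 → i++
[i=10,j=4] 17<28 → i++
[i=11,j=4] 24<28 → i++

i=12, j=4, emitted=[1, 10]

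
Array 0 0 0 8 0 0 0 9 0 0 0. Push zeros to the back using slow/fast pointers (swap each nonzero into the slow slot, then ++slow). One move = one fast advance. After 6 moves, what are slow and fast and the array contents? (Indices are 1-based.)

slow=2, fast=7, a=[8, 0, 0, 0, 0, 0, 0, 9, 0, 0, 0]

(s=1,f=1) a[fast]=0 → fast++
(s=1,f=2) a[fast]=0 → fast++
(s=1,f=3) a[fast]=0 → fast++
(s=1,f=4) a[fast]=8≠0 swap→a[1]=8 → slow++,fast++
(s=2,f=5) a[fast]=0 → fast++
(s=2,f=6) a[fast]=0 → fast++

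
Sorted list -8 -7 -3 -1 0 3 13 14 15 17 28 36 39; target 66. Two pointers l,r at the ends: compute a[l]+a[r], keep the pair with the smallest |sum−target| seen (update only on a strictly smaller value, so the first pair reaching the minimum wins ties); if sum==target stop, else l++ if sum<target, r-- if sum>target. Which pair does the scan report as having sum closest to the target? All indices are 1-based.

[1,13] -8+39=31 d=35 * → l++
[2,13] -7+39=32 d=34 * → l++
[3,13] -3+39=36 d=30 * → l++
[4,13] -1+39=38 d=28 * → l++
[5,13] 0+39=39 d=27 * → l++
[6,13] 3+39=42 d=24 * → l++
[7,13] 13+39=52 d=14 * → l++
[8,13] 14+39=53 d=13 * → l++
[9,13] 15+39=54 d=12 * → l++
[10,13] 17+39=56 d=10 * → l++
[11,13] 28+39=67 d=1 * → r--
[11,12] 28+36=64 d=2 → l++

pair (28, 39) with sum 67 (|Δ|=1)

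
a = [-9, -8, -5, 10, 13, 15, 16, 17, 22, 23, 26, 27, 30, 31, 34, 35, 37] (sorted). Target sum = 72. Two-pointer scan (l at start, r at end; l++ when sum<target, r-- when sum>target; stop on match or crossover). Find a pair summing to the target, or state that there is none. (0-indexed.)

(35, 37)

[0,16] -9+37=28 <72 → l++
[1,16] -8+37=29 <72 → l++
[2,16] -5+37=32 <72 → l++
[3,16] 10+37=47 <72 → l++
[4,16] 13+37=50 <72 → l++
[5,16] 15+37=52 <72 → l++
[6,16] 16+37=53 <72 → l++
[7,16] 17+37=54 <72 → l++
[8,16] 22+37=59 <72 → l++
[9,16] 23+37=60 <72 → l++
[10,16] 26+37=63 <72 → l++
[11,16] 27+37=64 <72 → l++
[12,16] 30+37=67 <72 → l++
[13,16] 31+37=68 <72 → l++
[14,16] 34+37=71 <72 → l++
[15,16] 35+37=72 → found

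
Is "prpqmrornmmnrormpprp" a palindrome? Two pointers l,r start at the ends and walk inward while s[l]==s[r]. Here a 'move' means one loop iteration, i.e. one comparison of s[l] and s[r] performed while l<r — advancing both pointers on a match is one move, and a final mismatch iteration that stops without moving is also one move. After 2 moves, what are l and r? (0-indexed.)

[0,19] 'p'=='p' → l++,r--
[1,18] 'r'=='r' → l++,r--

l=2, r=17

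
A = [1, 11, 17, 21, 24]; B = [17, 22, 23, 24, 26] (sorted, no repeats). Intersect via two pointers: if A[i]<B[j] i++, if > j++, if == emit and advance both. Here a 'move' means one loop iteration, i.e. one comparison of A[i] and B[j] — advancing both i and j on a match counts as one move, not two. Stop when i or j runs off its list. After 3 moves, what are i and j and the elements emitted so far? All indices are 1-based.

i=1 j=1: 1<17, i++
i=2 j=1: 11<17, i++
i=3 j=1: 17==17 emit, i++,j++

i=4, j=2, emitted=[17]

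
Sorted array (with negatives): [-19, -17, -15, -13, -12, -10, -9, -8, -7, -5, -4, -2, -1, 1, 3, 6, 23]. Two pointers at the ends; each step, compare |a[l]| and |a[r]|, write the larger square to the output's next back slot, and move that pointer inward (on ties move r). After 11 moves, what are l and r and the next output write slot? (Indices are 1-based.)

l=1 r=17: |-19|<=|23| out[17]=529, r--
l=1 r=16: |-19|>|6| out[16]=361, l++
l=2 r=16: |-17|>|6| out[15]=289, l++
l=3 r=16: |-15|>|6| out[14]=225, l++
l=4 r=16: |-13|>|6| out[13]=169, l++
l=5 r=16: |-12|>|6| out[12]=144, l++
l=6 r=16: |-10|>|6| out[11]=100, l++
l=7 r=16: |-9|>|6| out[10]=81, l++
l=8 r=16: |-8|>|6| out[9]=64, l++
l=9 r=16: |-7|>|6| out[8]=49, l++
l=10 r=16: |-5|<=|6| out[7]=36, r--

l=10, r=15, next write slot=6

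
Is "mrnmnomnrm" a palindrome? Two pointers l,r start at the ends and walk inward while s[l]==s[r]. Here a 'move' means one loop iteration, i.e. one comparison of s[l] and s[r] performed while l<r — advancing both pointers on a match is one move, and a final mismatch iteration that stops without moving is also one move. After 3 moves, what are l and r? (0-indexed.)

l=3, r=6

[0,9] 'm'=='m' → l++,r--
[1,8] 'r'=='r' → l++,r--
[2,7] 'n'=='n' → l++,r--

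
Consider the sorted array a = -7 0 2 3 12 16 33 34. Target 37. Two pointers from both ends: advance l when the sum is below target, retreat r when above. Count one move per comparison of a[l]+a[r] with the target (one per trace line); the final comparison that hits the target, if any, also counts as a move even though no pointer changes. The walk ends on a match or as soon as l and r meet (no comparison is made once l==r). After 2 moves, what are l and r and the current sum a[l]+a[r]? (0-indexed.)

l=2, r=7, sum=36

l=0 r=7: -7+34=27 <37, l++
l=1 r=7: 0+34=34 <37, l++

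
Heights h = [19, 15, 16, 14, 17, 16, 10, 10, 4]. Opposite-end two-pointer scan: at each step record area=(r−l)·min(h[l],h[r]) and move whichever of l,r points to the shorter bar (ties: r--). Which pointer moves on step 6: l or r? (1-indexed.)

r

[1,9] min(19,4)*8=32 best=32 * → r--
[1,8] min(19,10)*7=70 best=70 * → r--
[1,7] min(19,10)*6=60 best=70 → r--
[1,6] min(19,16)*5=80 best=80 * → r--
[1,5] min(19,17)*4=68 best=80 → r--
[1,4] min(19,14)*3=42 best=80 → r--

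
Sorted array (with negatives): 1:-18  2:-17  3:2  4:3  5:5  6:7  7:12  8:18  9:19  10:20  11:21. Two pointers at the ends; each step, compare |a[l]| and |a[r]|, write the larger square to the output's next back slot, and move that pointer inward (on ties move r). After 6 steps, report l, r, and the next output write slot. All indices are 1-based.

l=3, r=7, next write slot=5

[1,11] |-18|<=|21| out[11]=441 → r--
[1,10] |-18|<=|20| out[10]=400 → r--
[1,9] |-18|<=|19| out[9]=361 → r--
[1,8] |-18|<=|18| out[8]=324 → r--
[1,7] |-18|>|12| out[7]=324 → l++
[2,7] |-17|>|12| out[6]=289 → l++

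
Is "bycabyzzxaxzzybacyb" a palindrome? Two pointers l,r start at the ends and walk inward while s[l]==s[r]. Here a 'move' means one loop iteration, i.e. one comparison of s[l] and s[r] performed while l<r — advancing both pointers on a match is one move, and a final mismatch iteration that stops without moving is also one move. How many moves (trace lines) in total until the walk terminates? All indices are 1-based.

[1,19] 'b'=='b' → l++,r--
[2,18] 'y'=='y' → l++,r--
[3,17] 'c'=='c' → l++,r--
[4,16] 'a'=='a' → l++,r--
[5,15] 'b'=='b' → l++,r--
[6,14] 'y'=='y' → l++,r--
[7,13] 'z'=='z' → l++,r--
[8,12] 'z'=='z' → l++,r--
[9,11] 'x'=='x' → l++,r--

9 moves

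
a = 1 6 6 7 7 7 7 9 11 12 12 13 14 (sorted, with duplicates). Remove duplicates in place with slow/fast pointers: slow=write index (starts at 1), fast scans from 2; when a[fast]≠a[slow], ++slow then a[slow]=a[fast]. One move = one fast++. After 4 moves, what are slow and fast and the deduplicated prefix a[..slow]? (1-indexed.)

(s=1,f=2) a[fast]=6≠a[slow]=1 write a[2]=6 → slow++,fast++
(s=2,f=3) a[fast]=6=a[slow] dup → fast++
(s=2,f=4) a[fast]=7≠a[slow]=6 write a[3]=7 → slow++,fast++
(s=3,f=5) a[fast]=7=a[slow] dup → fast++

slow=3, fast=6, prefix=[1, 6, 7]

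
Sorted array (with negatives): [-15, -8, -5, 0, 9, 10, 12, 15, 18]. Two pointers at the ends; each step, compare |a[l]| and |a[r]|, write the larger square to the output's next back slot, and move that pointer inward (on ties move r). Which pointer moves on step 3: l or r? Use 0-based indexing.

[0,8] |-15|<=|18| out[8]=324 → r--
[0,7] |-15|<=|15| out[7]=225 → r--
[0,6] |-15|>|12| out[6]=225 → l++

l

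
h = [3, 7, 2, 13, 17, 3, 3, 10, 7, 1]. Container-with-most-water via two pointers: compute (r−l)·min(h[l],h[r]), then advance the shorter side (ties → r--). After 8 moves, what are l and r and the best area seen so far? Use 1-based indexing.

[1,10] min(3,1)*9=9 best=9 * → r--
[1,9] min(3,7)*8=24 best=24 * → l++
[2,9] min(7,7)*7=49 best=49 * → r--
[2,8] min(7,10)*6=42 best=49 → l++
[3,8] min(2,10)*5=10 best=49 → l++
[4,8] min(13,10)*4=40 best=49 → r--
[4,7] min(13,3)*3=9 best=49 → r--
[4,6] min(13,3)*2=6 best=49 → r--

l=4, r=5, best area=49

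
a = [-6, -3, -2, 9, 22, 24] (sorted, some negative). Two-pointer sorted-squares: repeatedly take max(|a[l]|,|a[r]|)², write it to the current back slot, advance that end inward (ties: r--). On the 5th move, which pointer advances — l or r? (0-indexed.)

[0,5] |-6|<=|24| out[5]=576 → r--
[0,4] |-6|<=|22| out[4]=484 → r--
[0,3] |-6|<=|9| out[3]=81 → r--
[0,2] |-6|>|-2| out[2]=36 → l++
[1,2] |-3|>|-2| out[1]=9 → l++

l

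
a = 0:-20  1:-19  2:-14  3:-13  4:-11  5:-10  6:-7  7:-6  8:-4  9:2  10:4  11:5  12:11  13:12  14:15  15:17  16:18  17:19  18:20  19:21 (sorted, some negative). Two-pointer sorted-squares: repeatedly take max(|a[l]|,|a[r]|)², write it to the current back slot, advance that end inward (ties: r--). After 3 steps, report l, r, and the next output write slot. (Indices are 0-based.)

l=0 r=19: |-20|<=|21| out[19]=441, r--
l=0 r=18: |-20|<=|20| out[18]=400, r--
l=0 r=17: |-20|>|19| out[17]=400, l++

l=1, r=17, next write slot=16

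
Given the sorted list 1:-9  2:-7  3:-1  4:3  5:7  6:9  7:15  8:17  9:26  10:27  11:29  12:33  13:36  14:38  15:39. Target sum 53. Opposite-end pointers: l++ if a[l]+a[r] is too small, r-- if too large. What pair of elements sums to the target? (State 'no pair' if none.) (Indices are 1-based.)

[1,15] -9+39=30 <53 → l++
[2,15] -7+39=32 <53 → l++
[3,15] -1+39=38 <53 → l++
[4,15] 3+39=42 <53 → l++
[5,15] 7+39=46 <53 → l++
[6,15] 9+39=48 <53 → l++
[7,15] 15+39=54 >53 → r--
[7,14] 15+38=53 → found

(15, 38)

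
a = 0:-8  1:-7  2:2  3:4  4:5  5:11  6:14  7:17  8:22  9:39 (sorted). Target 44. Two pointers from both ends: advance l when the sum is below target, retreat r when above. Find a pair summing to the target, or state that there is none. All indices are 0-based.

[0,9] -8+39=31 <44 → l++
[1,9] -7+39=32 <44 → l++
[2,9] 2+39=41 <44 → l++
[3,9] 4+39=43 <44 → l++
[4,9] 5+39=44 → found

(5, 39)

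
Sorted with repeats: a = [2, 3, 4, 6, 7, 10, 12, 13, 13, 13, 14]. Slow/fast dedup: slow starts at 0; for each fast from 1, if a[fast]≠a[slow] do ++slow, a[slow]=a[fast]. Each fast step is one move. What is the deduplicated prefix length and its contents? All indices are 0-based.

(s=0,f=1) a[fast]=3≠a[slow]=2 write a[1]=3 → slow++,fast++
(s=1,f=2) a[fast]=4≠a[slow]=3 write a[2]=4 → slow++,fast++
(s=2,f=3) a[fast]=6≠a[slow]=4 write a[3]=6 → slow++,fast++
(s=3,f=4) a[fast]=7≠a[slow]=6 write a[4]=7 → slow++,fast++
(s=4,f=5) a[fast]=10≠a[slow]=7 write a[5]=10 → slow++,fast++
(s=5,f=6) a[fast]=12≠a[slow]=10 write a[6]=12 → slow++,fast++
(s=6,f=7) a[fast]=13≠a[slow]=12 write a[7]=13 → slow++,fast++
(s=7,f=8) a[fast]=13=a[slow] dup → fast++
(s=7,f=9) a[fast]=13=a[slow] dup → fast++
(s=7,f=10) a[fast]=14≠a[slow]=13 write a[8]=14 → slow++,fast++

length 9; prefix = [2, 3, 4, 6, 7, 10, 12, 13, 14]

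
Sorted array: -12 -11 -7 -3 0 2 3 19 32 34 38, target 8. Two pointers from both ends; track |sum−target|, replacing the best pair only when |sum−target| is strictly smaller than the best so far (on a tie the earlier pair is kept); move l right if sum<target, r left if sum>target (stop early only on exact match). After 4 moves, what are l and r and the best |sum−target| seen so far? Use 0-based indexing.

l=1, r=7, best |Δ|=1

l=0 r=10: -12+38=26 d=18 *, r--
l=0 r=9: -12+34=22 d=14 *, r--
l=0 r=8: -12+32=20 d=12 *, r--
l=0 r=7: -12+19=7 d=1 *, l++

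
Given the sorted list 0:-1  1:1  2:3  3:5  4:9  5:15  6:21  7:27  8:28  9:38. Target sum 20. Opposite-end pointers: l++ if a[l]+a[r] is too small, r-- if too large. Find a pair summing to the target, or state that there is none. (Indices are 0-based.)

l=0 r=9: -1+38=37 >20, r--
l=0 r=8: -1+28=27 >20, r--
l=0 r=7: -1+27=26 >20, r--
l=0 r=6: -1+21=20, found

(-1, 21)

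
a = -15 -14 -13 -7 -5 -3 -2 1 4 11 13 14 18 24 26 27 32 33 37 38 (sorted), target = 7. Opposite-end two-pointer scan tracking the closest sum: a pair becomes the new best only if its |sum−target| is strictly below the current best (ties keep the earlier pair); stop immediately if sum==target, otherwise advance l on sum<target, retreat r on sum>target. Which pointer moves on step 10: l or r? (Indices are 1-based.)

[1,20] -15+38=23 d=16 * → r--
[1,19] -15+37=22 d=15 * → r--
[1,18] -15+33=18 d=11 * → r--
[1,17] -15+32=17 d=10 * → r--
[1,16] -15+27=12 d=5 * → r--
[1,15] -15+26=11 d=4 * → r--
[1,14] -15+24=9 d=2 * → r--
[1,13] -15+18=3 d=4 → l++
[2,13] -14+18=4 d=3 → l++
[3,13] -13+18=5 d=2 → l++

l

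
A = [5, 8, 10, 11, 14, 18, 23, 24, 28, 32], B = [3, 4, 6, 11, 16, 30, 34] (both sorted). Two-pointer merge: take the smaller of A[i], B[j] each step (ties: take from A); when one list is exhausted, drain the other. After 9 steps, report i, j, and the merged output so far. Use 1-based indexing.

i=1 j=1: A[i]=5>B[j]=3 take 3, j++
i=1 j=2: A[i]=5>B[j]=4 take 4, j++
i=1 j=3: A[i]=5<=B[j]=6 take 5, i++
i=2 j=3: A[i]=8>B[j]=6 take 6, j++
i=2 j=4: A[i]=8<=B[j]=11 take 8, i++
i=3 j=4: A[i]=10<=B[j]=11 take 10, i++
i=4 j=4: A[i]=11<=B[j]=11 take 11, i++
i=5 j=4: A[i]=14>B[j]=11 take 11, j++
i=5 j=5: A[i]=14<=B[j]=16 take 14, i++

i=6, j=5, merged so far=[3, 4, 5, 6, 8, 10, 11, 11, 14]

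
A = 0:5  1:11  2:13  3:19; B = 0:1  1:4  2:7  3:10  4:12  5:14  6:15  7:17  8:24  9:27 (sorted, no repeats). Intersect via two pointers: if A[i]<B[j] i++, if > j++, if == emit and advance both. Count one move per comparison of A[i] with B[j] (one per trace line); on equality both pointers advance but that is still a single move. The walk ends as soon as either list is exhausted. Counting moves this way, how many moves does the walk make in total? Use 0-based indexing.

12 moves

i=0 j=0: 5>1, j++
i=0 j=1: 5>4, j++
i=0 j=2: 5<7, i++
i=1 j=2: 11>7, j++
i=1 j=3: 11>10, j++
i=1 j=4: 11<12, i++
i=2 j=4: 13>12, j++
i=2 j=5: 13<14, i++
i=3 j=5: 19>14, j++
i=3 j=6: 19>15, j++
i=3 j=7: 19>17, j++
i=3 j=8: 19<24, i++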